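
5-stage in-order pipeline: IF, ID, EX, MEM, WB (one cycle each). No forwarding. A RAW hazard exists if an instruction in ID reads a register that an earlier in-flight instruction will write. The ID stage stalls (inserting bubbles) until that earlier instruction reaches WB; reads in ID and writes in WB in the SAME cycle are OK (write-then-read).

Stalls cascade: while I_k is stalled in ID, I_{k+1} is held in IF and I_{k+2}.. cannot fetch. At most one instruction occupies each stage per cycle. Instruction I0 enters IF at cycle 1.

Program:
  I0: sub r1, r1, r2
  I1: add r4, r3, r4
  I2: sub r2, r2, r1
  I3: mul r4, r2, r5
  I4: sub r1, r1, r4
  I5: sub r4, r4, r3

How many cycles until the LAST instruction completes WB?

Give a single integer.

Answer: 15

Derivation:
I0 sub r1 <- r1,r2: IF@1 ID@2 stall=0 (-) EX@3 MEM@4 WB@5
I1 add r4 <- r3,r4: IF@2 ID@3 stall=0 (-) EX@4 MEM@5 WB@6
I2 sub r2 <- r2,r1: IF@3 ID@4 stall=1 (RAW on I0.r1 (WB@5)) EX@6 MEM@7 WB@8
I3 mul r4 <- r2,r5: IF@4 ID@6 stall=2 (RAW on I2.r2 (WB@8)) EX@9 MEM@10 WB@11
I4 sub r1 <- r1,r4: IF@6 ID@9 stall=2 (RAW on I3.r4 (WB@11)) EX@12 MEM@13 WB@14
I5 sub r4 <- r4,r3: IF@9 ID@12 stall=0 (-) EX@13 MEM@14 WB@15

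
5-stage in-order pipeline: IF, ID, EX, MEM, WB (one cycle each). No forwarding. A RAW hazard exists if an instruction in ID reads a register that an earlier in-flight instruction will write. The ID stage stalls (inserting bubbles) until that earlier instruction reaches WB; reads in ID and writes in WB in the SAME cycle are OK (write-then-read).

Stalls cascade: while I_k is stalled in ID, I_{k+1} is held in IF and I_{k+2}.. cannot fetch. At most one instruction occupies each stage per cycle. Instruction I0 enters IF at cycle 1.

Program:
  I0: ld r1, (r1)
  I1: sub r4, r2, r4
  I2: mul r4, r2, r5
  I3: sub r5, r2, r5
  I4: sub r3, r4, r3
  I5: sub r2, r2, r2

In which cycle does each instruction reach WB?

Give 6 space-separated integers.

Answer: 5 6 7 8 10 11

Derivation:
I0 ld r1 <- r1: IF@1 ID@2 stall=0 (-) EX@3 MEM@4 WB@5
I1 sub r4 <- r2,r4: IF@2 ID@3 stall=0 (-) EX@4 MEM@5 WB@6
I2 mul r4 <- r2,r5: IF@3 ID@4 stall=0 (-) EX@5 MEM@6 WB@7
I3 sub r5 <- r2,r5: IF@4 ID@5 stall=0 (-) EX@6 MEM@7 WB@8
I4 sub r3 <- r4,r3: IF@5 ID@6 stall=1 (RAW on I2.r4 (WB@7)) EX@8 MEM@9 WB@10
I5 sub r2 <- r2,r2: IF@6 ID@8 stall=0 (-) EX@9 MEM@10 WB@11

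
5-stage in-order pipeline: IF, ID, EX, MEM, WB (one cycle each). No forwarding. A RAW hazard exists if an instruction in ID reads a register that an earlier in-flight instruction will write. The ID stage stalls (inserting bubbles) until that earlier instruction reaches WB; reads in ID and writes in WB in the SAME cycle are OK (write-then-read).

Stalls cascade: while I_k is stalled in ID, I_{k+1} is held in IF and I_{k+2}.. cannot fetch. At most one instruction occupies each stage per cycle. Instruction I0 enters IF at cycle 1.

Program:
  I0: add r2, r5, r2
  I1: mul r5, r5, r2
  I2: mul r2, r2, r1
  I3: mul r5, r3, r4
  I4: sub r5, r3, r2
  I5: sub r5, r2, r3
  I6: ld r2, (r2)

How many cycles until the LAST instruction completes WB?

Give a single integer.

I0 add r2 <- r5,r2: IF@1 ID@2 stall=0 (-) EX@3 MEM@4 WB@5
I1 mul r5 <- r5,r2: IF@2 ID@3 stall=2 (RAW on I0.r2 (WB@5)) EX@6 MEM@7 WB@8
I2 mul r2 <- r2,r1: IF@3 ID@6 stall=0 (-) EX@7 MEM@8 WB@9
I3 mul r5 <- r3,r4: IF@6 ID@7 stall=0 (-) EX@8 MEM@9 WB@10
I4 sub r5 <- r3,r2: IF@7 ID@8 stall=1 (RAW on I2.r2 (WB@9)) EX@10 MEM@11 WB@12
I5 sub r5 <- r2,r3: IF@8 ID@10 stall=0 (-) EX@11 MEM@12 WB@13
I6 ld r2 <- r2: IF@10 ID@11 stall=0 (-) EX@12 MEM@13 WB@14

Answer: 14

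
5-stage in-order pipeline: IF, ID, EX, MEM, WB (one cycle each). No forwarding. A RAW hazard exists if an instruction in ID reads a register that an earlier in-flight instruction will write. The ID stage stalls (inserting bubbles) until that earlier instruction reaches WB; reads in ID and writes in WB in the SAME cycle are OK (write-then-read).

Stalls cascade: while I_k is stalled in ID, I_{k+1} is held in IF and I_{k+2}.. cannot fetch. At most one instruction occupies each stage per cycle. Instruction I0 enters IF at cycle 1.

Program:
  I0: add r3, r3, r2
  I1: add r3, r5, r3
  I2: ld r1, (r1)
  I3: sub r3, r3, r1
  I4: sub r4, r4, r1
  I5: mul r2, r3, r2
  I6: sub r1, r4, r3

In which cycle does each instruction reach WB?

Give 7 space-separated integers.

Answer: 5 8 9 12 13 15 16

Derivation:
I0 add r3 <- r3,r2: IF@1 ID@2 stall=0 (-) EX@3 MEM@4 WB@5
I1 add r3 <- r5,r3: IF@2 ID@3 stall=2 (RAW on I0.r3 (WB@5)) EX@6 MEM@7 WB@8
I2 ld r1 <- r1: IF@3 ID@6 stall=0 (-) EX@7 MEM@8 WB@9
I3 sub r3 <- r3,r1: IF@6 ID@7 stall=2 (RAW on I2.r1 (WB@9)) EX@10 MEM@11 WB@12
I4 sub r4 <- r4,r1: IF@7 ID@10 stall=0 (-) EX@11 MEM@12 WB@13
I5 mul r2 <- r3,r2: IF@10 ID@11 stall=1 (RAW on I3.r3 (WB@12)) EX@13 MEM@14 WB@15
I6 sub r1 <- r4,r3: IF@11 ID@13 stall=0 (-) EX@14 MEM@15 WB@16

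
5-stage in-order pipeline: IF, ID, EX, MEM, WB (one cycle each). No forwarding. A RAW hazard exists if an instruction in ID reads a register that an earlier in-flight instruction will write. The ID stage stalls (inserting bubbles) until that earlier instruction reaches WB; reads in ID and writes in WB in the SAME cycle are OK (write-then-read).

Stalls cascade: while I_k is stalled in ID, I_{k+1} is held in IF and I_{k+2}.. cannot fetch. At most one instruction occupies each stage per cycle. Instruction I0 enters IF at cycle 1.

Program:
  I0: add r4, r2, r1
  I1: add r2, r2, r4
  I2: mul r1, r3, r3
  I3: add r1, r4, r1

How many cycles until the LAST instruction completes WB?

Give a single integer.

Answer: 12

Derivation:
I0 add r4 <- r2,r1: IF@1 ID@2 stall=0 (-) EX@3 MEM@4 WB@5
I1 add r2 <- r2,r4: IF@2 ID@3 stall=2 (RAW on I0.r4 (WB@5)) EX@6 MEM@7 WB@8
I2 mul r1 <- r3,r3: IF@3 ID@6 stall=0 (-) EX@7 MEM@8 WB@9
I3 add r1 <- r4,r1: IF@6 ID@7 stall=2 (RAW on I2.r1 (WB@9)) EX@10 MEM@11 WB@12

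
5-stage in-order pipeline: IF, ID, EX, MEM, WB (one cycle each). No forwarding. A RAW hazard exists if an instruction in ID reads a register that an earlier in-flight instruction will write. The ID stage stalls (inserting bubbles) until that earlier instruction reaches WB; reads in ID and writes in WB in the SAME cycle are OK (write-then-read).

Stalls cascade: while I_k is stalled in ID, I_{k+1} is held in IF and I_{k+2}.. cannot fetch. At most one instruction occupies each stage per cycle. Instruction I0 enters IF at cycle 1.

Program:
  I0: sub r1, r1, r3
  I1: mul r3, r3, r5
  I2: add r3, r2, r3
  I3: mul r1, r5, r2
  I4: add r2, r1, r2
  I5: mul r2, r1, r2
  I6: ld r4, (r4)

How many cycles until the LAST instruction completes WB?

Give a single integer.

Answer: 17

Derivation:
I0 sub r1 <- r1,r3: IF@1 ID@2 stall=0 (-) EX@3 MEM@4 WB@5
I1 mul r3 <- r3,r5: IF@2 ID@3 stall=0 (-) EX@4 MEM@5 WB@6
I2 add r3 <- r2,r3: IF@3 ID@4 stall=2 (RAW on I1.r3 (WB@6)) EX@7 MEM@8 WB@9
I3 mul r1 <- r5,r2: IF@4 ID@7 stall=0 (-) EX@8 MEM@9 WB@10
I4 add r2 <- r1,r2: IF@7 ID@8 stall=2 (RAW on I3.r1 (WB@10)) EX@11 MEM@12 WB@13
I5 mul r2 <- r1,r2: IF@8 ID@11 stall=2 (RAW on I4.r2 (WB@13)) EX@14 MEM@15 WB@16
I6 ld r4 <- r4: IF@11 ID@14 stall=0 (-) EX@15 MEM@16 WB@17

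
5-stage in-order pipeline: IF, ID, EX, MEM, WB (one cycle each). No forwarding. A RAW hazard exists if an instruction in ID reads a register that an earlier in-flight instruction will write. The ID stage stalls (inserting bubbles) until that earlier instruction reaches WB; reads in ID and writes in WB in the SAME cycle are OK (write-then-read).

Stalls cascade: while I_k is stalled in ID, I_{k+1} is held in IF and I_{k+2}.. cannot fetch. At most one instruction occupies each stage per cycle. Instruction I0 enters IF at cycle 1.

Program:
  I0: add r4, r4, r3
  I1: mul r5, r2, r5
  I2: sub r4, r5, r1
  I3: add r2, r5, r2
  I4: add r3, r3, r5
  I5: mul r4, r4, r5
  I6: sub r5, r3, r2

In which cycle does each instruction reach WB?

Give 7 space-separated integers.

Answer: 5 6 9 10 11 12 14

Derivation:
I0 add r4 <- r4,r3: IF@1 ID@2 stall=0 (-) EX@3 MEM@4 WB@5
I1 mul r5 <- r2,r5: IF@2 ID@3 stall=0 (-) EX@4 MEM@5 WB@6
I2 sub r4 <- r5,r1: IF@3 ID@4 stall=2 (RAW on I1.r5 (WB@6)) EX@7 MEM@8 WB@9
I3 add r2 <- r5,r2: IF@4 ID@7 stall=0 (-) EX@8 MEM@9 WB@10
I4 add r3 <- r3,r5: IF@7 ID@8 stall=0 (-) EX@9 MEM@10 WB@11
I5 mul r4 <- r4,r5: IF@8 ID@9 stall=0 (-) EX@10 MEM@11 WB@12
I6 sub r5 <- r3,r2: IF@9 ID@10 stall=1 (RAW on I4.r3 (WB@11)) EX@12 MEM@13 WB@14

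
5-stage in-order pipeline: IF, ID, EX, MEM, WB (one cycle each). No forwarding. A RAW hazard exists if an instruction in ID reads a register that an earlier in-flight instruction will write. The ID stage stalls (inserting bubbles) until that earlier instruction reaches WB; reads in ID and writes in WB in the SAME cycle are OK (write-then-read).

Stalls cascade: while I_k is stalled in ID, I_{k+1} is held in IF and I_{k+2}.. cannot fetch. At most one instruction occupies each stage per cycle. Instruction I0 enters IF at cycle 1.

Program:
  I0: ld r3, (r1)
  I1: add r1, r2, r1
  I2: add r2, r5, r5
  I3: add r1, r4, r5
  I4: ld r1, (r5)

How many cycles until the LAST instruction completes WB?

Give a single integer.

I0 ld r3 <- r1: IF@1 ID@2 stall=0 (-) EX@3 MEM@4 WB@5
I1 add r1 <- r2,r1: IF@2 ID@3 stall=0 (-) EX@4 MEM@5 WB@6
I2 add r2 <- r5,r5: IF@3 ID@4 stall=0 (-) EX@5 MEM@6 WB@7
I3 add r1 <- r4,r5: IF@4 ID@5 stall=0 (-) EX@6 MEM@7 WB@8
I4 ld r1 <- r5: IF@5 ID@6 stall=0 (-) EX@7 MEM@8 WB@9

Answer: 9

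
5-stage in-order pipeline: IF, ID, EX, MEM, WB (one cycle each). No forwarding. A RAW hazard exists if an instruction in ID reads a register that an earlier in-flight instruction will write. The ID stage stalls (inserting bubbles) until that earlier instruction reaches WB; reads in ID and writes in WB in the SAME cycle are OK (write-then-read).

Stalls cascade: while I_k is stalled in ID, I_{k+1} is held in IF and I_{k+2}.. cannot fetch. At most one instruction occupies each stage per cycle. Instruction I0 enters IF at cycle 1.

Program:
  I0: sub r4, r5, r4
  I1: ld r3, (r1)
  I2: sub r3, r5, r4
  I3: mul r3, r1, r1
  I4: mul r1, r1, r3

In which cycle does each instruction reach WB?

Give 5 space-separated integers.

Answer: 5 6 8 9 12

Derivation:
I0 sub r4 <- r5,r4: IF@1 ID@2 stall=0 (-) EX@3 MEM@4 WB@5
I1 ld r3 <- r1: IF@2 ID@3 stall=0 (-) EX@4 MEM@5 WB@6
I2 sub r3 <- r5,r4: IF@3 ID@4 stall=1 (RAW on I0.r4 (WB@5)) EX@6 MEM@7 WB@8
I3 mul r3 <- r1,r1: IF@4 ID@6 stall=0 (-) EX@7 MEM@8 WB@9
I4 mul r1 <- r1,r3: IF@6 ID@7 stall=2 (RAW on I3.r3 (WB@9)) EX@10 MEM@11 WB@12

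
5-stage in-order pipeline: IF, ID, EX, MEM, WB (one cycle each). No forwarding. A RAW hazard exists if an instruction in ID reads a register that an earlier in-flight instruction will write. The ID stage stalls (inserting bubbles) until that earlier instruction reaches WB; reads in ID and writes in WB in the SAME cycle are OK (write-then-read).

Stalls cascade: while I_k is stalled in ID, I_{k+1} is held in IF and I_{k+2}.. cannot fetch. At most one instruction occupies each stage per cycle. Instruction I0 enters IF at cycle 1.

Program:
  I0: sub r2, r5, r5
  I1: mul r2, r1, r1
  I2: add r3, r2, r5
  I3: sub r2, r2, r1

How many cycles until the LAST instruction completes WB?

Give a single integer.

Answer: 10

Derivation:
I0 sub r2 <- r5,r5: IF@1 ID@2 stall=0 (-) EX@3 MEM@4 WB@5
I1 mul r2 <- r1,r1: IF@2 ID@3 stall=0 (-) EX@4 MEM@5 WB@6
I2 add r3 <- r2,r5: IF@3 ID@4 stall=2 (RAW on I1.r2 (WB@6)) EX@7 MEM@8 WB@9
I3 sub r2 <- r2,r1: IF@4 ID@7 stall=0 (-) EX@8 MEM@9 WB@10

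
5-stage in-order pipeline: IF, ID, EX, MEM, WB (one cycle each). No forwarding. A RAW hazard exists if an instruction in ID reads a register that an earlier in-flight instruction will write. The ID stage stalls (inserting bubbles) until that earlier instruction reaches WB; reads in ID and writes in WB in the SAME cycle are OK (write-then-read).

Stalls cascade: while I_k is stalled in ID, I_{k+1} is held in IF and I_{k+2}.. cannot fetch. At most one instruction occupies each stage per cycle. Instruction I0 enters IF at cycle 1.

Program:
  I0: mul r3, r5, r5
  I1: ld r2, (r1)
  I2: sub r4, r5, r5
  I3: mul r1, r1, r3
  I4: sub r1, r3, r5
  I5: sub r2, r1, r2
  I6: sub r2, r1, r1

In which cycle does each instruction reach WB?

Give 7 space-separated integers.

I0 mul r3 <- r5,r5: IF@1 ID@2 stall=0 (-) EX@3 MEM@4 WB@5
I1 ld r2 <- r1: IF@2 ID@3 stall=0 (-) EX@4 MEM@5 WB@6
I2 sub r4 <- r5,r5: IF@3 ID@4 stall=0 (-) EX@5 MEM@6 WB@7
I3 mul r1 <- r1,r3: IF@4 ID@5 stall=0 (-) EX@6 MEM@7 WB@8
I4 sub r1 <- r3,r5: IF@5 ID@6 stall=0 (-) EX@7 MEM@8 WB@9
I5 sub r2 <- r1,r2: IF@6 ID@7 stall=2 (RAW on I4.r1 (WB@9)) EX@10 MEM@11 WB@12
I6 sub r2 <- r1,r1: IF@7 ID@10 stall=0 (-) EX@11 MEM@12 WB@13

Answer: 5 6 7 8 9 12 13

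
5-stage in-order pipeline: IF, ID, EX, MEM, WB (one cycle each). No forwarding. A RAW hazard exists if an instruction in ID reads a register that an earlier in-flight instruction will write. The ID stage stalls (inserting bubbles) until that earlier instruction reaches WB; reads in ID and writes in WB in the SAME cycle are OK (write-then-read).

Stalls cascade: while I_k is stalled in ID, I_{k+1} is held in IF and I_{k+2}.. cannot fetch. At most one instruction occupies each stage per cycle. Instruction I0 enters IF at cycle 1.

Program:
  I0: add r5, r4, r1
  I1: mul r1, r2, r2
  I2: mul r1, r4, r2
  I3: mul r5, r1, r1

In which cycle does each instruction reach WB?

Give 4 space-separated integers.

I0 add r5 <- r4,r1: IF@1 ID@2 stall=0 (-) EX@3 MEM@4 WB@5
I1 mul r1 <- r2,r2: IF@2 ID@3 stall=0 (-) EX@4 MEM@5 WB@6
I2 mul r1 <- r4,r2: IF@3 ID@4 stall=0 (-) EX@5 MEM@6 WB@7
I3 mul r5 <- r1,r1: IF@4 ID@5 stall=2 (RAW on I2.r1 (WB@7)) EX@8 MEM@9 WB@10

Answer: 5 6 7 10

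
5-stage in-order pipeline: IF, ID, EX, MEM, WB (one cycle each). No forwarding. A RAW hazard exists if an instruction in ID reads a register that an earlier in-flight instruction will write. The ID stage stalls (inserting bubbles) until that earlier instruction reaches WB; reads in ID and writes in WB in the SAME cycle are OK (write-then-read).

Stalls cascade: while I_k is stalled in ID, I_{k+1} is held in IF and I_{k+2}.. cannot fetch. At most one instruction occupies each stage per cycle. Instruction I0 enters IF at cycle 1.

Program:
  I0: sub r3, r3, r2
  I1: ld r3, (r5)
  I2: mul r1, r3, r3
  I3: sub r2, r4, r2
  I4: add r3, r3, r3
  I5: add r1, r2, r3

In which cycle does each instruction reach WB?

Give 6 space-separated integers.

I0 sub r3 <- r3,r2: IF@1 ID@2 stall=0 (-) EX@3 MEM@4 WB@5
I1 ld r3 <- r5: IF@2 ID@3 stall=0 (-) EX@4 MEM@5 WB@6
I2 mul r1 <- r3,r3: IF@3 ID@4 stall=2 (RAW on I1.r3 (WB@6)) EX@7 MEM@8 WB@9
I3 sub r2 <- r4,r2: IF@4 ID@7 stall=0 (-) EX@8 MEM@9 WB@10
I4 add r3 <- r3,r3: IF@7 ID@8 stall=0 (-) EX@9 MEM@10 WB@11
I5 add r1 <- r2,r3: IF@8 ID@9 stall=2 (RAW on I4.r3 (WB@11)) EX@12 MEM@13 WB@14

Answer: 5 6 9 10 11 14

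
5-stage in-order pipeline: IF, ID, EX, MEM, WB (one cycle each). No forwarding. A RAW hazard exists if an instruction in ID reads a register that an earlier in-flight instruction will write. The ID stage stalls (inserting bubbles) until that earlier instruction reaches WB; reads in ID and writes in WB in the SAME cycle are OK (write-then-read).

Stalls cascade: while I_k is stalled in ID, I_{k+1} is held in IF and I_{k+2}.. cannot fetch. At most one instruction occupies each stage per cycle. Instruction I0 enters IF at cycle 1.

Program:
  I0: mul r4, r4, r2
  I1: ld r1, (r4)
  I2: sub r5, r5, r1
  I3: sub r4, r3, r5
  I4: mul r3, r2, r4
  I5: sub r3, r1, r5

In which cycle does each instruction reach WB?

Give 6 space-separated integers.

Answer: 5 8 11 14 17 18

Derivation:
I0 mul r4 <- r4,r2: IF@1 ID@2 stall=0 (-) EX@3 MEM@4 WB@5
I1 ld r1 <- r4: IF@2 ID@3 stall=2 (RAW on I0.r4 (WB@5)) EX@6 MEM@7 WB@8
I2 sub r5 <- r5,r1: IF@3 ID@6 stall=2 (RAW on I1.r1 (WB@8)) EX@9 MEM@10 WB@11
I3 sub r4 <- r3,r5: IF@6 ID@9 stall=2 (RAW on I2.r5 (WB@11)) EX@12 MEM@13 WB@14
I4 mul r3 <- r2,r4: IF@9 ID@12 stall=2 (RAW on I3.r4 (WB@14)) EX@15 MEM@16 WB@17
I5 sub r3 <- r1,r5: IF@12 ID@15 stall=0 (-) EX@16 MEM@17 WB@18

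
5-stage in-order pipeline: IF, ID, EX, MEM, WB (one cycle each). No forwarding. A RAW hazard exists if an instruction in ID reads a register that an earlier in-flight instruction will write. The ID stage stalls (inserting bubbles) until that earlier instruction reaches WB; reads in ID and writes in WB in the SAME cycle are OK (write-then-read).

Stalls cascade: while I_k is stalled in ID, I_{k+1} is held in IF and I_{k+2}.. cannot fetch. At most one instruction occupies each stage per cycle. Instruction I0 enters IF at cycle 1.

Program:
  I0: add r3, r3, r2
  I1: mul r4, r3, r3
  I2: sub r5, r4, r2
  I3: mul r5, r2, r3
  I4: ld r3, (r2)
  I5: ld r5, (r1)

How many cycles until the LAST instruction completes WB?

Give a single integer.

Answer: 14

Derivation:
I0 add r3 <- r3,r2: IF@1 ID@2 stall=0 (-) EX@3 MEM@4 WB@5
I1 mul r4 <- r3,r3: IF@2 ID@3 stall=2 (RAW on I0.r3 (WB@5)) EX@6 MEM@7 WB@8
I2 sub r5 <- r4,r2: IF@3 ID@6 stall=2 (RAW on I1.r4 (WB@8)) EX@9 MEM@10 WB@11
I3 mul r5 <- r2,r3: IF@6 ID@9 stall=0 (-) EX@10 MEM@11 WB@12
I4 ld r3 <- r2: IF@9 ID@10 stall=0 (-) EX@11 MEM@12 WB@13
I5 ld r5 <- r1: IF@10 ID@11 stall=0 (-) EX@12 MEM@13 WB@14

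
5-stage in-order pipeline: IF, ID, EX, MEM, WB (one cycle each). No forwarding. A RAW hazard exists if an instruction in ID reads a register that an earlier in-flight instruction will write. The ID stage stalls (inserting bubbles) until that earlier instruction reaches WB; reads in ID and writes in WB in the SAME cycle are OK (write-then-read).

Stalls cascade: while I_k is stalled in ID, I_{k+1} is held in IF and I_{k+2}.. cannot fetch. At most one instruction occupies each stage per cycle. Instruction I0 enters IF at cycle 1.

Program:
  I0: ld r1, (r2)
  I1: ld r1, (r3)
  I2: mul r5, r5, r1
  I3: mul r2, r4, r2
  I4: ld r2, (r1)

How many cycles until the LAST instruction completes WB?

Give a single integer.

Answer: 11

Derivation:
I0 ld r1 <- r2: IF@1 ID@2 stall=0 (-) EX@3 MEM@4 WB@5
I1 ld r1 <- r3: IF@2 ID@3 stall=0 (-) EX@4 MEM@5 WB@6
I2 mul r5 <- r5,r1: IF@3 ID@4 stall=2 (RAW on I1.r1 (WB@6)) EX@7 MEM@8 WB@9
I3 mul r2 <- r4,r2: IF@4 ID@7 stall=0 (-) EX@8 MEM@9 WB@10
I4 ld r2 <- r1: IF@7 ID@8 stall=0 (-) EX@9 MEM@10 WB@11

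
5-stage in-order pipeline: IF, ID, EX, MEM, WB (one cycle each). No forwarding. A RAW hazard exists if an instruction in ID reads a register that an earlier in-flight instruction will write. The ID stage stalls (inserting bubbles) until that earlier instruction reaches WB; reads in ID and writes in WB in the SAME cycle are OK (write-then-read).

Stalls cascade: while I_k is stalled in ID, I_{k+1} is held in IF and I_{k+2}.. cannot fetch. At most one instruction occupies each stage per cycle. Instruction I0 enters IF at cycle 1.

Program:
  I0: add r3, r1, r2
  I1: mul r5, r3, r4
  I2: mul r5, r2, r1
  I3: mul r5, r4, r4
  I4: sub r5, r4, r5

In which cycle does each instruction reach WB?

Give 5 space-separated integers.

I0 add r3 <- r1,r2: IF@1 ID@2 stall=0 (-) EX@3 MEM@4 WB@5
I1 mul r5 <- r3,r4: IF@2 ID@3 stall=2 (RAW on I0.r3 (WB@5)) EX@6 MEM@7 WB@8
I2 mul r5 <- r2,r1: IF@3 ID@6 stall=0 (-) EX@7 MEM@8 WB@9
I3 mul r5 <- r4,r4: IF@6 ID@7 stall=0 (-) EX@8 MEM@9 WB@10
I4 sub r5 <- r4,r5: IF@7 ID@8 stall=2 (RAW on I3.r5 (WB@10)) EX@11 MEM@12 WB@13

Answer: 5 8 9 10 13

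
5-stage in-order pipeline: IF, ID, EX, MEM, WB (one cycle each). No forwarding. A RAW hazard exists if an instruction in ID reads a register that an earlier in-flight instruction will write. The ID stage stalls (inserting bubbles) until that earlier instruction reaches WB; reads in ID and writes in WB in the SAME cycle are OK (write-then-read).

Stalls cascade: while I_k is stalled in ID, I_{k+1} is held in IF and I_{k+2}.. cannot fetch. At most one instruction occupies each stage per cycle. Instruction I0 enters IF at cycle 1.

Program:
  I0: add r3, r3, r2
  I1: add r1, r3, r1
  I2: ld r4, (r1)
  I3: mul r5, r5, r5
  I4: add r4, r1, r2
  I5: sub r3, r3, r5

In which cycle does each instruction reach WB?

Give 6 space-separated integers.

I0 add r3 <- r3,r2: IF@1 ID@2 stall=0 (-) EX@3 MEM@4 WB@5
I1 add r1 <- r3,r1: IF@2 ID@3 stall=2 (RAW on I0.r3 (WB@5)) EX@6 MEM@7 WB@8
I2 ld r4 <- r1: IF@3 ID@6 stall=2 (RAW on I1.r1 (WB@8)) EX@9 MEM@10 WB@11
I3 mul r5 <- r5,r5: IF@6 ID@9 stall=0 (-) EX@10 MEM@11 WB@12
I4 add r4 <- r1,r2: IF@9 ID@10 stall=0 (-) EX@11 MEM@12 WB@13
I5 sub r3 <- r3,r5: IF@10 ID@11 stall=1 (RAW on I3.r5 (WB@12)) EX@13 MEM@14 WB@15

Answer: 5 8 11 12 13 15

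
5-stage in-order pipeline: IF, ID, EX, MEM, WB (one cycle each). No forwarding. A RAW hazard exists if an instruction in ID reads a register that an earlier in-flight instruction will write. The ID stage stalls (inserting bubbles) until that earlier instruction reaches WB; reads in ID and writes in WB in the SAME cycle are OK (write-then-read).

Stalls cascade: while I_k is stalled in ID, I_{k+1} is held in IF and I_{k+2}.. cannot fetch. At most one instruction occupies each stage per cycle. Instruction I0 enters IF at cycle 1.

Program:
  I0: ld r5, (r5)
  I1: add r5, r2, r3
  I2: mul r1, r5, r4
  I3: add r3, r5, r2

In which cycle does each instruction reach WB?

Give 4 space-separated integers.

Answer: 5 6 9 10

Derivation:
I0 ld r5 <- r5: IF@1 ID@2 stall=0 (-) EX@3 MEM@4 WB@5
I1 add r5 <- r2,r3: IF@2 ID@3 stall=0 (-) EX@4 MEM@5 WB@6
I2 mul r1 <- r5,r4: IF@3 ID@4 stall=2 (RAW on I1.r5 (WB@6)) EX@7 MEM@8 WB@9
I3 add r3 <- r5,r2: IF@4 ID@7 stall=0 (-) EX@8 MEM@9 WB@10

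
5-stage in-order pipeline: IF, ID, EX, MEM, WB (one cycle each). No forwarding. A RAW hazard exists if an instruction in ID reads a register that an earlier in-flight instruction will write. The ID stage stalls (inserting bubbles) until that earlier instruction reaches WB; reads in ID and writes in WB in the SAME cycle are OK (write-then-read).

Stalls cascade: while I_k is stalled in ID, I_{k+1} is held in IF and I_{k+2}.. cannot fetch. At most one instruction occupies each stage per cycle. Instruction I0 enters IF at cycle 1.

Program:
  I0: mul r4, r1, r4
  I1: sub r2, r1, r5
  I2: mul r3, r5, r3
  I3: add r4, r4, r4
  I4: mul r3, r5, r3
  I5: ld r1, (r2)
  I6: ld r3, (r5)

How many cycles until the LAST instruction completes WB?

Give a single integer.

I0 mul r4 <- r1,r4: IF@1 ID@2 stall=0 (-) EX@3 MEM@4 WB@5
I1 sub r2 <- r1,r5: IF@2 ID@3 stall=0 (-) EX@4 MEM@5 WB@6
I2 mul r3 <- r5,r3: IF@3 ID@4 stall=0 (-) EX@5 MEM@6 WB@7
I3 add r4 <- r4,r4: IF@4 ID@5 stall=0 (-) EX@6 MEM@7 WB@8
I4 mul r3 <- r5,r3: IF@5 ID@6 stall=1 (RAW on I2.r3 (WB@7)) EX@8 MEM@9 WB@10
I5 ld r1 <- r2: IF@6 ID@8 stall=0 (-) EX@9 MEM@10 WB@11
I6 ld r3 <- r5: IF@8 ID@9 stall=0 (-) EX@10 MEM@11 WB@12

Answer: 12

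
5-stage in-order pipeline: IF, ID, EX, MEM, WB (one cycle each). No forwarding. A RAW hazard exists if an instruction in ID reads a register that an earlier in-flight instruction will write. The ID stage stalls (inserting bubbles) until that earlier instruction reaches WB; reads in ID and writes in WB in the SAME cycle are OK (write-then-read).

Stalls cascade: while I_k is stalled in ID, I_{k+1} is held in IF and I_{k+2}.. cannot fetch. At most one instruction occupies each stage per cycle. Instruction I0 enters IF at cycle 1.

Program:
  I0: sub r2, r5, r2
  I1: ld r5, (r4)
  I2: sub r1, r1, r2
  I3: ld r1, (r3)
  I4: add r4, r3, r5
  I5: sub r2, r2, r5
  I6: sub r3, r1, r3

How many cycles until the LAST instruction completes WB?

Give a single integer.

Answer: 12

Derivation:
I0 sub r2 <- r5,r2: IF@1 ID@2 stall=0 (-) EX@3 MEM@4 WB@5
I1 ld r5 <- r4: IF@2 ID@3 stall=0 (-) EX@4 MEM@5 WB@6
I2 sub r1 <- r1,r2: IF@3 ID@4 stall=1 (RAW on I0.r2 (WB@5)) EX@6 MEM@7 WB@8
I3 ld r1 <- r3: IF@4 ID@6 stall=0 (-) EX@7 MEM@8 WB@9
I4 add r4 <- r3,r5: IF@6 ID@7 stall=0 (-) EX@8 MEM@9 WB@10
I5 sub r2 <- r2,r5: IF@7 ID@8 stall=0 (-) EX@9 MEM@10 WB@11
I6 sub r3 <- r1,r3: IF@8 ID@9 stall=0 (-) EX@10 MEM@11 WB@12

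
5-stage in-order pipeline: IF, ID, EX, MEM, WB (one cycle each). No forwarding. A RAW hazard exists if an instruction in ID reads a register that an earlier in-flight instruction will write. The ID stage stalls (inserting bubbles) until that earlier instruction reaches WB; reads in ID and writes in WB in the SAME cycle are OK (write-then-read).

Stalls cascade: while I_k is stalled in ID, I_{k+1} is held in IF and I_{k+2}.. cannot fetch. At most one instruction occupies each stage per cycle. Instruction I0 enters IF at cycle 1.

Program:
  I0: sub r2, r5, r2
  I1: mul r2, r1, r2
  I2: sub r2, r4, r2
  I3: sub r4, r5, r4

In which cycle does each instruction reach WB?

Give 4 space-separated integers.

Answer: 5 8 11 12

Derivation:
I0 sub r2 <- r5,r2: IF@1 ID@2 stall=0 (-) EX@3 MEM@4 WB@5
I1 mul r2 <- r1,r2: IF@2 ID@3 stall=2 (RAW on I0.r2 (WB@5)) EX@6 MEM@7 WB@8
I2 sub r2 <- r4,r2: IF@3 ID@6 stall=2 (RAW on I1.r2 (WB@8)) EX@9 MEM@10 WB@11
I3 sub r4 <- r5,r4: IF@6 ID@9 stall=0 (-) EX@10 MEM@11 WB@12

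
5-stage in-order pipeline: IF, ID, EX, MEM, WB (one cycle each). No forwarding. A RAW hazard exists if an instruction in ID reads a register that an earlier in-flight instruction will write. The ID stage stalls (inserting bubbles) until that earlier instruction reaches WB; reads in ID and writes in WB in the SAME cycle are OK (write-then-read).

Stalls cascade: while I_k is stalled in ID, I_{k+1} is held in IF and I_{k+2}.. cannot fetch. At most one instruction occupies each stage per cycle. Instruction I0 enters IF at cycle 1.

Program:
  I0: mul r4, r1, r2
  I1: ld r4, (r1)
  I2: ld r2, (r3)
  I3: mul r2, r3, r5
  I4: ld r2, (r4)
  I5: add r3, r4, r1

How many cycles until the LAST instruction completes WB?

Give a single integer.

Answer: 10

Derivation:
I0 mul r4 <- r1,r2: IF@1 ID@2 stall=0 (-) EX@3 MEM@4 WB@5
I1 ld r4 <- r1: IF@2 ID@3 stall=0 (-) EX@4 MEM@5 WB@6
I2 ld r2 <- r3: IF@3 ID@4 stall=0 (-) EX@5 MEM@6 WB@7
I3 mul r2 <- r3,r5: IF@4 ID@5 stall=0 (-) EX@6 MEM@7 WB@8
I4 ld r2 <- r4: IF@5 ID@6 stall=0 (-) EX@7 MEM@8 WB@9
I5 add r3 <- r4,r1: IF@6 ID@7 stall=0 (-) EX@8 MEM@9 WB@10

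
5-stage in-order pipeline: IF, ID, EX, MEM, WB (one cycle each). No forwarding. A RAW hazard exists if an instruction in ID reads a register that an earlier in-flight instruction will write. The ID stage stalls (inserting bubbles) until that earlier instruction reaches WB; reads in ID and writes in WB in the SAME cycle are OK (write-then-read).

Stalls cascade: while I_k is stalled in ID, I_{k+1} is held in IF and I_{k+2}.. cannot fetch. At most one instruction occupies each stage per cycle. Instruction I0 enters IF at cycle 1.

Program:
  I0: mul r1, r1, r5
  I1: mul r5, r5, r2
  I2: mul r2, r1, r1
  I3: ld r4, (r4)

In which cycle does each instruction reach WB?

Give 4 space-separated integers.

I0 mul r1 <- r1,r5: IF@1 ID@2 stall=0 (-) EX@3 MEM@4 WB@5
I1 mul r5 <- r5,r2: IF@2 ID@3 stall=0 (-) EX@4 MEM@5 WB@6
I2 mul r2 <- r1,r1: IF@3 ID@4 stall=1 (RAW on I0.r1 (WB@5)) EX@6 MEM@7 WB@8
I3 ld r4 <- r4: IF@4 ID@6 stall=0 (-) EX@7 MEM@8 WB@9

Answer: 5 6 8 9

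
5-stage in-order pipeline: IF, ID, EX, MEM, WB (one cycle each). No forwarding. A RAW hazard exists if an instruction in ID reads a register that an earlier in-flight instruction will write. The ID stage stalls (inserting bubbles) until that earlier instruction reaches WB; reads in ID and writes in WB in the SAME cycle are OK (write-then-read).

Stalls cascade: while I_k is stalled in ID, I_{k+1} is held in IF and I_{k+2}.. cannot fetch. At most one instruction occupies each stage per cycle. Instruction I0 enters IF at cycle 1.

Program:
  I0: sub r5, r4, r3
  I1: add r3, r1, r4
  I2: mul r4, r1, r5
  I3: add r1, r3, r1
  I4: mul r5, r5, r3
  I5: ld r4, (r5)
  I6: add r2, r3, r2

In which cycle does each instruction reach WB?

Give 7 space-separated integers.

Answer: 5 6 8 9 10 13 14

Derivation:
I0 sub r5 <- r4,r3: IF@1 ID@2 stall=0 (-) EX@3 MEM@4 WB@5
I1 add r3 <- r1,r4: IF@2 ID@3 stall=0 (-) EX@4 MEM@5 WB@6
I2 mul r4 <- r1,r5: IF@3 ID@4 stall=1 (RAW on I0.r5 (WB@5)) EX@6 MEM@7 WB@8
I3 add r1 <- r3,r1: IF@4 ID@6 stall=0 (-) EX@7 MEM@8 WB@9
I4 mul r5 <- r5,r3: IF@6 ID@7 stall=0 (-) EX@8 MEM@9 WB@10
I5 ld r4 <- r5: IF@7 ID@8 stall=2 (RAW on I4.r5 (WB@10)) EX@11 MEM@12 WB@13
I6 add r2 <- r3,r2: IF@8 ID@11 stall=0 (-) EX@12 MEM@13 WB@14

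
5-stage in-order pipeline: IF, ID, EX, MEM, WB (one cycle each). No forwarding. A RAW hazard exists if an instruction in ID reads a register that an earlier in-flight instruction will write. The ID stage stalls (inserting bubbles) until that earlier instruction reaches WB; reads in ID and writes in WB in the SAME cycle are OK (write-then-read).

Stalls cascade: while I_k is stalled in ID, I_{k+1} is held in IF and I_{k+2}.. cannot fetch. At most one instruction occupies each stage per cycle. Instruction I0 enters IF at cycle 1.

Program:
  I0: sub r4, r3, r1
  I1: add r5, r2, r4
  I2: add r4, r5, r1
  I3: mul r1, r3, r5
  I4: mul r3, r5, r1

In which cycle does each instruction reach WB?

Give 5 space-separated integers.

Answer: 5 8 11 12 15

Derivation:
I0 sub r4 <- r3,r1: IF@1 ID@2 stall=0 (-) EX@3 MEM@4 WB@5
I1 add r5 <- r2,r4: IF@2 ID@3 stall=2 (RAW on I0.r4 (WB@5)) EX@6 MEM@7 WB@8
I2 add r4 <- r5,r1: IF@3 ID@6 stall=2 (RAW on I1.r5 (WB@8)) EX@9 MEM@10 WB@11
I3 mul r1 <- r3,r5: IF@6 ID@9 stall=0 (-) EX@10 MEM@11 WB@12
I4 mul r3 <- r5,r1: IF@9 ID@10 stall=2 (RAW on I3.r1 (WB@12)) EX@13 MEM@14 WB@15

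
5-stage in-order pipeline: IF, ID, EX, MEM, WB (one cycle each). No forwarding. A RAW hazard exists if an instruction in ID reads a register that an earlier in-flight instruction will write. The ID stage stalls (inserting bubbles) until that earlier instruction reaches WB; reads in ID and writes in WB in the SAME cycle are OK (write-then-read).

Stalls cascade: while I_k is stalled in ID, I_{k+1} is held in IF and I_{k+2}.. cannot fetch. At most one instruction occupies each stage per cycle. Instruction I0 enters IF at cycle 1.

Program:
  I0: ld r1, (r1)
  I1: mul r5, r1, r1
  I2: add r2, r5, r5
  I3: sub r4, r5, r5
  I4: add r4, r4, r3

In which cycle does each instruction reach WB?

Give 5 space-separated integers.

Answer: 5 8 11 12 15

Derivation:
I0 ld r1 <- r1: IF@1 ID@2 stall=0 (-) EX@3 MEM@4 WB@5
I1 mul r5 <- r1,r1: IF@2 ID@3 stall=2 (RAW on I0.r1 (WB@5)) EX@6 MEM@7 WB@8
I2 add r2 <- r5,r5: IF@3 ID@6 stall=2 (RAW on I1.r5 (WB@8)) EX@9 MEM@10 WB@11
I3 sub r4 <- r5,r5: IF@6 ID@9 stall=0 (-) EX@10 MEM@11 WB@12
I4 add r4 <- r4,r3: IF@9 ID@10 stall=2 (RAW on I3.r4 (WB@12)) EX@13 MEM@14 WB@15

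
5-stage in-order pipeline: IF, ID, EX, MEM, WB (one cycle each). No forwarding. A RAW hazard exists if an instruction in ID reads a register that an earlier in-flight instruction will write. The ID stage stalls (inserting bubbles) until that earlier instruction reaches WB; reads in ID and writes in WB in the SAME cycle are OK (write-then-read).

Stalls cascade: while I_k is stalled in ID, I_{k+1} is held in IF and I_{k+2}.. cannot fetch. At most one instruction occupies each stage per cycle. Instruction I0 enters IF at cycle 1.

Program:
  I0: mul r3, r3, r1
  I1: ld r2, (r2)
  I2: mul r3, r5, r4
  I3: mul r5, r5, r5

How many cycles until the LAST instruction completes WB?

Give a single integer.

I0 mul r3 <- r3,r1: IF@1 ID@2 stall=0 (-) EX@3 MEM@4 WB@5
I1 ld r2 <- r2: IF@2 ID@3 stall=0 (-) EX@4 MEM@5 WB@6
I2 mul r3 <- r5,r4: IF@3 ID@4 stall=0 (-) EX@5 MEM@6 WB@7
I3 mul r5 <- r5,r5: IF@4 ID@5 stall=0 (-) EX@6 MEM@7 WB@8

Answer: 8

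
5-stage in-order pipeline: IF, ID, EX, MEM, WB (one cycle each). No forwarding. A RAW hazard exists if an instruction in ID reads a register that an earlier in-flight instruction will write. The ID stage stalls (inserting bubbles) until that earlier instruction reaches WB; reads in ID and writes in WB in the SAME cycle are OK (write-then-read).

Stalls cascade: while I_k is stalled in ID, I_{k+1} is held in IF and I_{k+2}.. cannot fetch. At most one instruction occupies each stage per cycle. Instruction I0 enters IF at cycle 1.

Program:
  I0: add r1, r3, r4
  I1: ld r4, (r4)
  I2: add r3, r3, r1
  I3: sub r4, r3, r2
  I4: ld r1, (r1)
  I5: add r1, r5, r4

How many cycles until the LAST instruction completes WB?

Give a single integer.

Answer: 14

Derivation:
I0 add r1 <- r3,r4: IF@1 ID@2 stall=0 (-) EX@3 MEM@4 WB@5
I1 ld r4 <- r4: IF@2 ID@3 stall=0 (-) EX@4 MEM@5 WB@6
I2 add r3 <- r3,r1: IF@3 ID@4 stall=1 (RAW on I0.r1 (WB@5)) EX@6 MEM@7 WB@8
I3 sub r4 <- r3,r2: IF@4 ID@6 stall=2 (RAW on I2.r3 (WB@8)) EX@9 MEM@10 WB@11
I4 ld r1 <- r1: IF@6 ID@9 stall=0 (-) EX@10 MEM@11 WB@12
I5 add r1 <- r5,r4: IF@9 ID@10 stall=1 (RAW on I3.r4 (WB@11)) EX@12 MEM@13 WB@14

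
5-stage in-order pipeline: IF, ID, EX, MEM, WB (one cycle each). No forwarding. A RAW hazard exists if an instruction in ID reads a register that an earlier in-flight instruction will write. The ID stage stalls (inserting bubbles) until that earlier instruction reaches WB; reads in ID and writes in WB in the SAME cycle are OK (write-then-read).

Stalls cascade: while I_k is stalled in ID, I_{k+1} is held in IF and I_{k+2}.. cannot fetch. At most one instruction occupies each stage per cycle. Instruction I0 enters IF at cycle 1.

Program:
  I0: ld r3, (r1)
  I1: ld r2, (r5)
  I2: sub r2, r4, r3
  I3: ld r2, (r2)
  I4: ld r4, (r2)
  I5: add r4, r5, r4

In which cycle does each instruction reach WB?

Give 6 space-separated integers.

Answer: 5 6 8 11 14 17

Derivation:
I0 ld r3 <- r1: IF@1 ID@2 stall=0 (-) EX@3 MEM@4 WB@5
I1 ld r2 <- r5: IF@2 ID@3 stall=0 (-) EX@4 MEM@5 WB@6
I2 sub r2 <- r4,r3: IF@3 ID@4 stall=1 (RAW on I0.r3 (WB@5)) EX@6 MEM@7 WB@8
I3 ld r2 <- r2: IF@4 ID@6 stall=2 (RAW on I2.r2 (WB@8)) EX@9 MEM@10 WB@11
I4 ld r4 <- r2: IF@6 ID@9 stall=2 (RAW on I3.r2 (WB@11)) EX@12 MEM@13 WB@14
I5 add r4 <- r5,r4: IF@9 ID@12 stall=2 (RAW on I4.r4 (WB@14)) EX@15 MEM@16 WB@17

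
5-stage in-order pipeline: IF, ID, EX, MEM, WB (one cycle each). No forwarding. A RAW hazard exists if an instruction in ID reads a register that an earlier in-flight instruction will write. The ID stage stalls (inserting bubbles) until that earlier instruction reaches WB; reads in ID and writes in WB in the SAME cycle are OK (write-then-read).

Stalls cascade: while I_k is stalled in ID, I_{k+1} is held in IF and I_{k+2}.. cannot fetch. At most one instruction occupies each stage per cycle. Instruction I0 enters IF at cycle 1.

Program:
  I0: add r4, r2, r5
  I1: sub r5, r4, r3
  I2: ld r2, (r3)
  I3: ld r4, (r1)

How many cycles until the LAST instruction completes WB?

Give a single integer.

I0 add r4 <- r2,r5: IF@1 ID@2 stall=0 (-) EX@3 MEM@4 WB@5
I1 sub r5 <- r4,r3: IF@2 ID@3 stall=2 (RAW on I0.r4 (WB@5)) EX@6 MEM@7 WB@8
I2 ld r2 <- r3: IF@3 ID@6 stall=0 (-) EX@7 MEM@8 WB@9
I3 ld r4 <- r1: IF@6 ID@7 stall=0 (-) EX@8 MEM@9 WB@10

Answer: 10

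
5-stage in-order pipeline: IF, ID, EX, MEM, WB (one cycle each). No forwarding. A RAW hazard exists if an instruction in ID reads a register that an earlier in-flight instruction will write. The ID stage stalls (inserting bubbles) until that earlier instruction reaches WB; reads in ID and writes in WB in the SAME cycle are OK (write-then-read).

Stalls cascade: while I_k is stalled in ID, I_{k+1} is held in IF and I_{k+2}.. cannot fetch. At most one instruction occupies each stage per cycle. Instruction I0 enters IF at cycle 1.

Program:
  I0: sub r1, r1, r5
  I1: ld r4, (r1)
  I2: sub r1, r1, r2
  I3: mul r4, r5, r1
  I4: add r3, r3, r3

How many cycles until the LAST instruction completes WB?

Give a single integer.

I0 sub r1 <- r1,r5: IF@1 ID@2 stall=0 (-) EX@3 MEM@4 WB@5
I1 ld r4 <- r1: IF@2 ID@3 stall=2 (RAW on I0.r1 (WB@5)) EX@6 MEM@7 WB@8
I2 sub r1 <- r1,r2: IF@3 ID@6 stall=0 (-) EX@7 MEM@8 WB@9
I3 mul r4 <- r5,r1: IF@6 ID@7 stall=2 (RAW on I2.r1 (WB@9)) EX@10 MEM@11 WB@12
I4 add r3 <- r3,r3: IF@7 ID@10 stall=0 (-) EX@11 MEM@12 WB@13

Answer: 13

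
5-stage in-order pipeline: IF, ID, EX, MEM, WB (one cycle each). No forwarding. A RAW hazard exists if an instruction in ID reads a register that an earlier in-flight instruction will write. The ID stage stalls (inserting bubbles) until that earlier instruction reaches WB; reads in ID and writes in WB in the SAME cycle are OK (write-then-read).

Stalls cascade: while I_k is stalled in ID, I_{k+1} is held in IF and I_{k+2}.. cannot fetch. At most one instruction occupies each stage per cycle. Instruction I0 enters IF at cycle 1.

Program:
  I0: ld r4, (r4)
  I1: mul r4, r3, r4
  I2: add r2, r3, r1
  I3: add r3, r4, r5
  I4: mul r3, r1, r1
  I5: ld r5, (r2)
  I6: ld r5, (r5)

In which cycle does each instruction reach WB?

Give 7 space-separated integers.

I0 ld r4 <- r4: IF@1 ID@2 stall=0 (-) EX@3 MEM@4 WB@5
I1 mul r4 <- r3,r4: IF@2 ID@3 stall=2 (RAW on I0.r4 (WB@5)) EX@6 MEM@7 WB@8
I2 add r2 <- r3,r1: IF@3 ID@6 stall=0 (-) EX@7 MEM@8 WB@9
I3 add r3 <- r4,r5: IF@6 ID@7 stall=1 (RAW on I1.r4 (WB@8)) EX@9 MEM@10 WB@11
I4 mul r3 <- r1,r1: IF@7 ID@9 stall=0 (-) EX@10 MEM@11 WB@12
I5 ld r5 <- r2: IF@9 ID@10 stall=0 (-) EX@11 MEM@12 WB@13
I6 ld r5 <- r5: IF@10 ID@11 stall=2 (RAW on I5.r5 (WB@13)) EX@14 MEM@15 WB@16

Answer: 5 8 9 11 12 13 16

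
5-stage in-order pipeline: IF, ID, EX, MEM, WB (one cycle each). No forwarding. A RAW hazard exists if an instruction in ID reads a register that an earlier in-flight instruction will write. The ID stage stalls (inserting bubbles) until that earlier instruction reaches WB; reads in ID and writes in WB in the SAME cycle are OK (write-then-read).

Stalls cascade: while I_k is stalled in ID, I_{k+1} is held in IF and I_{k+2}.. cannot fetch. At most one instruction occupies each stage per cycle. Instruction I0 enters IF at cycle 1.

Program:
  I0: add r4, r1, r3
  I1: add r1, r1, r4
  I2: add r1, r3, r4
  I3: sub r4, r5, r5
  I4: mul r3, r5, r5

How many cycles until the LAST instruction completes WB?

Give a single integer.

I0 add r4 <- r1,r3: IF@1 ID@2 stall=0 (-) EX@3 MEM@4 WB@5
I1 add r1 <- r1,r4: IF@2 ID@3 stall=2 (RAW on I0.r4 (WB@5)) EX@6 MEM@7 WB@8
I2 add r1 <- r3,r4: IF@3 ID@6 stall=0 (-) EX@7 MEM@8 WB@9
I3 sub r4 <- r5,r5: IF@6 ID@7 stall=0 (-) EX@8 MEM@9 WB@10
I4 mul r3 <- r5,r5: IF@7 ID@8 stall=0 (-) EX@9 MEM@10 WB@11

Answer: 11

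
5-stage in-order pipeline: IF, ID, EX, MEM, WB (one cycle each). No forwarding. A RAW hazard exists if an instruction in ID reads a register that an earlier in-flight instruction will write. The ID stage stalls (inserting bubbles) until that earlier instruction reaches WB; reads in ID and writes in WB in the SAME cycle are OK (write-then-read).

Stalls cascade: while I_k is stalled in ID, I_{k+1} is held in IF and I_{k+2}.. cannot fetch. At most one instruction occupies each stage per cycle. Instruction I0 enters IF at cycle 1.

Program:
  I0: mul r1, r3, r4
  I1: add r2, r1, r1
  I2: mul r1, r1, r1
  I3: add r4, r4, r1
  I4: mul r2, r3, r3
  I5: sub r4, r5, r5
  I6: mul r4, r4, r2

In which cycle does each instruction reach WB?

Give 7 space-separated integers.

I0 mul r1 <- r3,r4: IF@1 ID@2 stall=0 (-) EX@3 MEM@4 WB@5
I1 add r2 <- r1,r1: IF@2 ID@3 stall=2 (RAW on I0.r1 (WB@5)) EX@6 MEM@7 WB@8
I2 mul r1 <- r1,r1: IF@3 ID@6 stall=0 (-) EX@7 MEM@8 WB@9
I3 add r4 <- r4,r1: IF@6 ID@7 stall=2 (RAW on I2.r1 (WB@9)) EX@10 MEM@11 WB@12
I4 mul r2 <- r3,r3: IF@7 ID@10 stall=0 (-) EX@11 MEM@12 WB@13
I5 sub r4 <- r5,r5: IF@10 ID@11 stall=0 (-) EX@12 MEM@13 WB@14
I6 mul r4 <- r4,r2: IF@11 ID@12 stall=2 (RAW on I5.r4 (WB@14)) EX@15 MEM@16 WB@17

Answer: 5 8 9 12 13 14 17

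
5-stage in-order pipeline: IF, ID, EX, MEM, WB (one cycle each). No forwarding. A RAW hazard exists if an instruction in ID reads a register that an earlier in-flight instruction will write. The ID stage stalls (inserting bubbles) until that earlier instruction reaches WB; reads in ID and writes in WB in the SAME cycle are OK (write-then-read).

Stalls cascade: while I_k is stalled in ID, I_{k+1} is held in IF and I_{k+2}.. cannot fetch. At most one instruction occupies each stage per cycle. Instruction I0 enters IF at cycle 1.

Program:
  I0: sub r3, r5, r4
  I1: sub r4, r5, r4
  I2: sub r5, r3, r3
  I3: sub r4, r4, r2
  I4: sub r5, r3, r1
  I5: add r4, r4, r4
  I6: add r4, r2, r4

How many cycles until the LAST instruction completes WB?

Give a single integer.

I0 sub r3 <- r5,r4: IF@1 ID@2 stall=0 (-) EX@3 MEM@4 WB@5
I1 sub r4 <- r5,r4: IF@2 ID@3 stall=0 (-) EX@4 MEM@5 WB@6
I2 sub r5 <- r3,r3: IF@3 ID@4 stall=1 (RAW on I0.r3 (WB@5)) EX@6 MEM@7 WB@8
I3 sub r4 <- r4,r2: IF@4 ID@6 stall=0 (-) EX@7 MEM@8 WB@9
I4 sub r5 <- r3,r1: IF@6 ID@7 stall=0 (-) EX@8 MEM@9 WB@10
I5 add r4 <- r4,r4: IF@7 ID@8 stall=1 (RAW on I3.r4 (WB@9)) EX@10 MEM@11 WB@12
I6 add r4 <- r2,r4: IF@8 ID@10 stall=2 (RAW on I5.r4 (WB@12)) EX@13 MEM@14 WB@15

Answer: 15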